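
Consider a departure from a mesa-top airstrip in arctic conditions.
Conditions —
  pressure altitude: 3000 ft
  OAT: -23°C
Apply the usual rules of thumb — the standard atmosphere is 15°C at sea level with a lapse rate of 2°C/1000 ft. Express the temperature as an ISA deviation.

ISA-32°C

ISA temperature at 3000 ft = 15 − 2 × (3000/1000) = 9°C.
Deviation = OAT − ISA = -23 − 9 = -32°C.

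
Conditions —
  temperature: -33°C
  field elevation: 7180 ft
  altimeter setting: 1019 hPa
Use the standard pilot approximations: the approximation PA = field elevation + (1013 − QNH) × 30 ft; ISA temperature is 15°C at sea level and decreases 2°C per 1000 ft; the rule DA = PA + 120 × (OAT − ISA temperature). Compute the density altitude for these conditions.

2920 ft

Pressure altitude = 7180 + (1013 − 1019) × 30 = 7180 + (-180) = 7000 ft.
ISA temperature at 7000 ft = 15 − 2 × (7000/1000) = 1°C.
ISA deviation = -33 − 1 = -34°C.
Density altitude = 7000 + 120 × (-34) = 2920 ft.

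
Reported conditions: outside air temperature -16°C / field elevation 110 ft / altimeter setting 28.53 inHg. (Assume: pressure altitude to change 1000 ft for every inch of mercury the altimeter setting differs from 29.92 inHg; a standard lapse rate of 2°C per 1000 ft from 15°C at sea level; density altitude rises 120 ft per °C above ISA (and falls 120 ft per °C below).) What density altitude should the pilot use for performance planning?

Pressure altitude = 110 + (29.92 − 28.53) × 1000 = 110 + (+1390) = 1500 ft.
ISA temperature at 1500 ft = 15 − 2 × (1500/1000) = 12°C.
ISA deviation = -16 − 12 = -28°C.
Density altitude = 1500 + 120 × (-28) = -1860 ft.

-1860 ft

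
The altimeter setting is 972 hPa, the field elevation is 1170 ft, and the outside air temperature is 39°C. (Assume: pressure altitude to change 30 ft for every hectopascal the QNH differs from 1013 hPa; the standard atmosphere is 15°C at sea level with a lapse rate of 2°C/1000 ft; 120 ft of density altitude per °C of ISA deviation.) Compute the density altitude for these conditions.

5856 ft

Pressure altitude = 1170 + (1013 − 972) × 30 = 1170 + (+1230) = 2400 ft.
ISA temperature at 2400 ft = 15 − 2 × (2400/1000) = 10.2°C.
ISA deviation = 39 − 10.2 = +28.8°C.
Density altitude = 2400 + 120 × (28.8) = 5856 ft.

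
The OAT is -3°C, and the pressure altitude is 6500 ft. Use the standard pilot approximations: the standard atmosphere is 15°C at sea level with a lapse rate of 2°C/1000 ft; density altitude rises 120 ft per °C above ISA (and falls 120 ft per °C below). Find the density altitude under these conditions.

ISA temperature at 6500 ft = 15 − 2 × (6500/1000) = 2°C.
ISA deviation = -3 − 2 = -5°C.
Density altitude = 6500 + 120 × (-5) = 6500 + (-600) = 5900 ft.

5900 ft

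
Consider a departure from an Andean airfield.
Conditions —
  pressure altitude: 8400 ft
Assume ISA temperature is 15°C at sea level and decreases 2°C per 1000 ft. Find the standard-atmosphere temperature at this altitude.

ISA temperature = 15 − 2 × (8400/1000) = 15 − 16.8 = -1.8°C.

-1.8°C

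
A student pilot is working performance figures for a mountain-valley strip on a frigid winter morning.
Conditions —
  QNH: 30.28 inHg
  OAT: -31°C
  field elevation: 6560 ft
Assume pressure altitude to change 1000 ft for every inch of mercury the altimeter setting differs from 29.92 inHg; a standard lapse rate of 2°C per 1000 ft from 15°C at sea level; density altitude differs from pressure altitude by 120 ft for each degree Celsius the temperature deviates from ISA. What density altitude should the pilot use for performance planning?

2168 ft

Pressure altitude = 6560 + (29.92 − 30.28) × 1000 = 6560 + (-360) = 6200 ft.
ISA temperature at 6200 ft = 15 − 2 × (6200/1000) = 2.6°C.
ISA deviation = -31 − 2.6 = -33.6°C.
Density altitude = 6200 + 120 × (-33.6) = 2168 ft.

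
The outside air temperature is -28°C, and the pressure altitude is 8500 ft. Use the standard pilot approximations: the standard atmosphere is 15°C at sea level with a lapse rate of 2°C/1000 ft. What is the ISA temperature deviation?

ISA-26°C

ISA temperature at 8500 ft = 15 − 2 × (8500/1000) = -2°C.
Deviation = OAT − ISA = -28 − (-2) = -26°C.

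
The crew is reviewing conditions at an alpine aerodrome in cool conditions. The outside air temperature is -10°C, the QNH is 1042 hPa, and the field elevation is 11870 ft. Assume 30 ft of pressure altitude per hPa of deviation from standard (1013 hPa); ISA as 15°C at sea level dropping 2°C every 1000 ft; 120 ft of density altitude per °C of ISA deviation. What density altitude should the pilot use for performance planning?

Pressure altitude = 11870 + (1013 − 1042) × 30 = 11870 + (-870) = 11000 ft.
ISA temperature at 11000 ft = 15 − 2 × (11000/1000) = -7°C.
ISA deviation = -10 − (-7) = -3°C.
Density altitude = 11000 + 120 × (-3) = 10640 ft.

10640 ft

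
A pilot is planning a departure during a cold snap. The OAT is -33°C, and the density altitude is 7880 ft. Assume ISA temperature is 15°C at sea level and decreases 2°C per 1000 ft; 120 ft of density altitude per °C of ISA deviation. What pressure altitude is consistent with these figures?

DA = PA + 120 × (OAT − (15 − 2·PA/1000)) = PA + 120·OAT − 1800 + 0.24·PA = 1.24·PA + 120·OAT − 1800.
So 1.24·PA = 7880 − 120 × (-33) + 1800 = 13640.
PA = 13640 / 1.24 = 11000 ft.

11000 ft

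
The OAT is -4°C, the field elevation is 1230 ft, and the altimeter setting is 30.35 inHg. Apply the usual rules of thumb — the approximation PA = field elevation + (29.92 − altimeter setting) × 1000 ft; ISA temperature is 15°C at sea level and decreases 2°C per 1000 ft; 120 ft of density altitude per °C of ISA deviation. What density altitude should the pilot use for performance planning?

Pressure altitude = 1230 + (29.92 − 30.35) × 1000 = 1230 + (-430) = 800 ft.
ISA temperature at 800 ft = 15 − 2 × (800/1000) = 13.4°C.
ISA deviation = -4 − 13.4 = -17.4°C.
Density altitude = 800 + 120 × (-17.4) = -1288 ft.

-1288 ft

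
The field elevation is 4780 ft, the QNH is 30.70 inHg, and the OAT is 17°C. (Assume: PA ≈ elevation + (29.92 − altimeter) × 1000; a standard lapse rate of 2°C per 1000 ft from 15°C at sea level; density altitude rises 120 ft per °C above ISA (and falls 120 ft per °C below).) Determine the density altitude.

Pressure altitude = 4780 + (29.92 − 30.70) × 1000 = 4780 + (-780) = 4000 ft.
ISA temperature at 4000 ft = 15 − 2 × (4000/1000) = 7°C.
ISA deviation = 17 − 7 = +10°C.
Density altitude = 4000 + 120 × (10) = 5200 ft.

5200 ft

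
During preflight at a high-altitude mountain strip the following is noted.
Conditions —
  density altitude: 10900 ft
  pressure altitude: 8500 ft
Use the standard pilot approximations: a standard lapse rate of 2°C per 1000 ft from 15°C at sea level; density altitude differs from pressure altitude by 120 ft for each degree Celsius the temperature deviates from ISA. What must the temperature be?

Density altitude − pressure altitude = 10900 − 8500 = +2400 ft.
At 120 ft/°C that is an ISA deviation of 2400/120 = +20°C.
ISA temperature at 8500 ft = 15 − 2 × (8500/1000) = -2°C.
OAT = ISA + deviation = -2 + (+20) = 18°C.

18°C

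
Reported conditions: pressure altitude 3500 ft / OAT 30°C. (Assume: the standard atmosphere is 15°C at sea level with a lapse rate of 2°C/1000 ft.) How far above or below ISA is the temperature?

ISA temperature at 3500 ft = 15 − 2 × (3500/1000) = 8°C.
Deviation = OAT − ISA = 30 − 8 = +22°C.

ISA+22°C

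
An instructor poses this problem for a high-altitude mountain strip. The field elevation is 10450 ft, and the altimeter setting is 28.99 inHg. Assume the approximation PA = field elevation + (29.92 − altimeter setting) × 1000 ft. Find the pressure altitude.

Pressure correction = (29.92 − 28.99) × 1000 = +930 ft.
Pressure altitude = 10450 + (+930) = 11380 ft.

11380 ft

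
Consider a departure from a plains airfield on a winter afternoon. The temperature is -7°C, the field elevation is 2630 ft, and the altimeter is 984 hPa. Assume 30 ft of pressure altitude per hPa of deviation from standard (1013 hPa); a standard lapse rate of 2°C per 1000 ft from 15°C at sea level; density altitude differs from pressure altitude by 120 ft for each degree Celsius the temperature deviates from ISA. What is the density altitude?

1700 ft

Pressure altitude = 2630 + (1013 − 984) × 30 = 2630 + (+870) = 3500 ft.
ISA temperature at 3500 ft = 15 − 2 × (3500/1000) = 8°C.
ISA deviation = -7 − 8 = -15°C.
Density altitude = 3500 + 120 × (-15) = 1700 ft.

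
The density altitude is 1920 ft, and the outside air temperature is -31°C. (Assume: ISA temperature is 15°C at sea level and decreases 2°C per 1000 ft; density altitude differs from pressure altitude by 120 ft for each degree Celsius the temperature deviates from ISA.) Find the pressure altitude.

6000 ft

DA = PA + 120 × (OAT − (15 − 2·PA/1000)) = PA + 120·OAT − 1800 + 0.24·PA = 1.24·PA + 120·OAT − 1800.
So 1.24·PA = 1920 − 120 × (-31) + 1800 = 7440.
PA = 7440 / 1.24 = 6000 ft.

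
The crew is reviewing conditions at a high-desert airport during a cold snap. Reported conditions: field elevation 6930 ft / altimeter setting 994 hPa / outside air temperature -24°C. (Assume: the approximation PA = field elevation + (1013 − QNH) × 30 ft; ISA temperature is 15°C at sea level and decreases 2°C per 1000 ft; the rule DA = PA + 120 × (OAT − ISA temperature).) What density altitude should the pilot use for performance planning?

Pressure altitude = 6930 + (1013 − 994) × 30 = 6930 + (+570) = 7500 ft.
ISA temperature at 7500 ft = 15 − 2 × (7500/1000) = 0°C.
ISA deviation = -24 − 0 = -24°C.
Density altitude = 7500 + 120 × (-24) = 4620 ft.

4620 ft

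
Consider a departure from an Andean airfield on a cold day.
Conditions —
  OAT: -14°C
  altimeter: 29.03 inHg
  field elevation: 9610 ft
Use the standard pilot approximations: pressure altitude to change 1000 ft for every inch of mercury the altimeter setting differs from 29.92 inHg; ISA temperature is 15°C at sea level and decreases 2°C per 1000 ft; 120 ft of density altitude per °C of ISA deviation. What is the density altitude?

Pressure altitude = 9610 + (29.92 − 29.03) × 1000 = 9610 + (+890) = 10500 ft.
ISA temperature at 10500 ft = 15 − 2 × (10500/1000) = -6°C.
ISA deviation = -14 − (-6) = -8°C.
Density altitude = 10500 + 120 × (-8) = 9540 ft.

9540 ft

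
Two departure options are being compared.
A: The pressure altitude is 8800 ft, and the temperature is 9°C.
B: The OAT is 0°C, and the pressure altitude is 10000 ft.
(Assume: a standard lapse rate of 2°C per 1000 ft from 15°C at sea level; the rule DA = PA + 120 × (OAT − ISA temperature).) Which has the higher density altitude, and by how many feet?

B by 408 ft

A: ISA temp = -2.6°C, deviation +11.6°C, DA = 8800 + 120 × 11.6 = 10192 ft.
B: ISA temp = -5°C, deviation +5°C, DA = 10000 + 120 × 5 = 10600 ft.
B is higher by 10600 − 10192 = 408 ft.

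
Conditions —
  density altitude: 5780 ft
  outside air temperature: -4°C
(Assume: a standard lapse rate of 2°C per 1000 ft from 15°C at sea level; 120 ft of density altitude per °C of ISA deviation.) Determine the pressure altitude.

DA = PA + 120 × (OAT − (15 − 2·PA/1000)) = PA + 120·OAT − 1800 + 0.24·PA = 1.24·PA + 120·OAT − 1800.
So 1.24·PA = 5780 − 120 × (-4) + 1800 = 8060.
PA = 8060 / 1.24 = 6500 ft.

6500 ft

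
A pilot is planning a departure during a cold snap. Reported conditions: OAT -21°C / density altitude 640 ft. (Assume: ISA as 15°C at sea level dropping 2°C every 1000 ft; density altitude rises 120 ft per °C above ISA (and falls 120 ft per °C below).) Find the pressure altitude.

4000 ft

DA = PA + 120 × (OAT − (15 − 2·PA/1000)) = PA + 120·OAT − 1800 + 0.24·PA = 1.24·PA + 120·OAT − 1800.
So 1.24·PA = 640 − 120 × (-21) + 1800 = 4960.
PA = 4960 / 1.24 = 4000 ft.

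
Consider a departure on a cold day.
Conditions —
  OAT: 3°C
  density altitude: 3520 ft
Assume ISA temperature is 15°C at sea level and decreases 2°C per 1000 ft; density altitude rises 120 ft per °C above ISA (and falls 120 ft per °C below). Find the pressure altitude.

4000 ft

DA = PA + 120 × (OAT − (15 − 2·PA/1000)) = PA + 120·OAT − 1800 + 0.24·PA = 1.24·PA + 120·OAT − 1800.
So 1.24·PA = 3520 − 120 × 3 + 1800 = 4960.
PA = 4960 / 1.24 = 4000 ft.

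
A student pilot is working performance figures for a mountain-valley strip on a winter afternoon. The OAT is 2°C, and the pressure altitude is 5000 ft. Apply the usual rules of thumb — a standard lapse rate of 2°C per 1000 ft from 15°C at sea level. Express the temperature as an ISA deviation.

ISA temperature at 5000 ft = 15 − 2 × (5000/1000) = 5°C.
Deviation = OAT − ISA = 2 − 5 = -3°C.

ISA-3°C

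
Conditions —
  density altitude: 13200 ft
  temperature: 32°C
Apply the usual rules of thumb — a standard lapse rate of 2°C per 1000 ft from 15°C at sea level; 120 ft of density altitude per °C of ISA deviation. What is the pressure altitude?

DA = PA + 120 × (OAT − (15 − 2·PA/1000)) = PA + 120·OAT − 1800 + 0.24·PA = 1.24·PA + 120·OAT − 1800.
So 1.24·PA = 13200 − 120 × 32 + 1800 = 11160.
PA = 11160 / 1.24 = 9000 ft.

9000 ft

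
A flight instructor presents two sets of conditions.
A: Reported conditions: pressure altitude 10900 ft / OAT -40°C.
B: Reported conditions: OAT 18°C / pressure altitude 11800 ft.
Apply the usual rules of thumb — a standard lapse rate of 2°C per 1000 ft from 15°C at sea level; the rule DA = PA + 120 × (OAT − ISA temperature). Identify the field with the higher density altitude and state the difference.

B by 8076 ft

A: ISA temp = -6.8°C, deviation -33.2°C, DA = 10900 + 120 × (-33.2) = 6916 ft.
B: ISA temp = -8.6°C, deviation +26.6°C, DA = 11800 + 120 × 26.6 = 14992 ft.
B is higher by 14992 − 6916 = 8076 ft.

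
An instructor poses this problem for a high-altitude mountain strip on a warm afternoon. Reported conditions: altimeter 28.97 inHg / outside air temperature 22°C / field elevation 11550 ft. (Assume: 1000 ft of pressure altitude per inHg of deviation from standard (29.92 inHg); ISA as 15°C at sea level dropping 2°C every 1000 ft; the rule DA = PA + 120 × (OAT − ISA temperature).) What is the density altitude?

16340 ft

Pressure altitude = 11550 + (29.92 − 28.97) × 1000 = 11550 + (+950) = 12500 ft.
ISA temperature at 12500 ft = 15 − 2 × (12500/1000) = -10°C.
ISA deviation = 22 − (-10) = +32°C.
Density altitude = 12500 + 120 × (32) = 16340 ft.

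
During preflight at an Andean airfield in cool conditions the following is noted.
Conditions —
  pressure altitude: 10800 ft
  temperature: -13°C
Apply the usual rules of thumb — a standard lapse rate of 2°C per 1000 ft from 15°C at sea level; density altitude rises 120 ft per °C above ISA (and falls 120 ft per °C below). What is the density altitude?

ISA temperature at 10800 ft = 15 − 2 × (10800/1000) = -6.6°C.
ISA deviation = -13 − (-6.6) = -6.4°C.
Density altitude = 10800 + 120 × (-6.4) = 10800 + (-768) = 10032 ft.

10032 ft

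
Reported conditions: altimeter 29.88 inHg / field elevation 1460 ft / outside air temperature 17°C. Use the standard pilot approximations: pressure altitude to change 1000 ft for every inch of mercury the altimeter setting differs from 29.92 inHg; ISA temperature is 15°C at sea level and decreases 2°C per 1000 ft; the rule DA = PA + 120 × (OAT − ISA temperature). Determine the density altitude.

Pressure altitude = 1460 + (29.92 − 29.88) × 1000 = 1460 + (+40) = 1500 ft.
ISA temperature at 1500 ft = 15 − 2 × (1500/1000) = 12°C.
ISA deviation = 17 − 12 = +5°C.
Density altitude = 1500 + 120 × (5) = 2100 ft.

2100 ft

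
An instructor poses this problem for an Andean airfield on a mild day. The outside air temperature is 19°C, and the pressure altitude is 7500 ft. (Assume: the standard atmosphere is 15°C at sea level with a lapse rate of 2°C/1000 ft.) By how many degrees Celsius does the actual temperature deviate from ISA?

ISA temperature at 7500 ft = 15 − 2 × (7500/1000) = 0°C.
Deviation = OAT − ISA = 19 − 0 = +19°C.

ISA+19°C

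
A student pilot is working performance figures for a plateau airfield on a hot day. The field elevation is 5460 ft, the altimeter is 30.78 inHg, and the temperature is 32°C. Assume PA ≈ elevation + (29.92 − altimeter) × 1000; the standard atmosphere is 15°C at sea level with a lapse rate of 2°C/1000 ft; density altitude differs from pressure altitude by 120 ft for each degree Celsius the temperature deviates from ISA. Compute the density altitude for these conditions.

7744 ft

Pressure altitude = 5460 + (29.92 − 30.78) × 1000 = 5460 + (-860) = 4600 ft.
ISA temperature at 4600 ft = 15 − 2 × (4600/1000) = 5.8°C.
ISA deviation = 32 − 5.8 = +26.2°C.
Density altitude = 4600 + 120 × (26.2) = 7744 ft.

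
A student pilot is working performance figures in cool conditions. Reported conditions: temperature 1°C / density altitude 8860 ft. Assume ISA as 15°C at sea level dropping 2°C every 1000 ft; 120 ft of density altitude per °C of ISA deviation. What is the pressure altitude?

8500 ft

DA = PA + 120 × (OAT − (15 − 2·PA/1000)) = PA + 120·OAT − 1800 + 0.24·PA = 1.24·PA + 120·OAT − 1800.
So 1.24·PA = 8860 − 120 × 1 + 1800 = 10540.
PA = 10540 / 1.24 = 8500 ft.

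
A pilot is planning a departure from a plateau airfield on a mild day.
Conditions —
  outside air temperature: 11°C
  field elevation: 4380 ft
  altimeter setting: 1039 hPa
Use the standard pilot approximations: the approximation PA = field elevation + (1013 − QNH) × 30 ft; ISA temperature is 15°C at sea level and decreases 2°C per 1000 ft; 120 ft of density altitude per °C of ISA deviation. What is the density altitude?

Pressure altitude = 4380 + (1013 − 1039) × 30 = 4380 + (-780) = 3600 ft.
ISA temperature at 3600 ft = 15 − 2 × (3600/1000) = 7.8°C.
ISA deviation = 11 − 7.8 = +3.2°C.
Density altitude = 3600 + 120 × (3.2) = 3984 ft.

3984 ft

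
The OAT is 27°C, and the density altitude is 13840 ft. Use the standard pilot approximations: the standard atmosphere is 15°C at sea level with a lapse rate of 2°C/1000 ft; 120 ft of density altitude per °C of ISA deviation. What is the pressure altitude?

10000 ft

DA = PA + 120 × (OAT − (15 − 2·PA/1000)) = PA + 120·OAT − 1800 + 0.24·PA = 1.24·PA + 120·OAT − 1800.
So 1.24·PA = 13840 − 120 × 27 + 1800 = 12400.
PA = 12400 / 1.24 = 10000 ft.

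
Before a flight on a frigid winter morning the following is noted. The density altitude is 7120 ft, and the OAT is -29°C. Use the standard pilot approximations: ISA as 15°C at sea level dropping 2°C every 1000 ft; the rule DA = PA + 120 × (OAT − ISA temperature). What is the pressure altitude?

10000 ft

DA = PA + 120 × (OAT − (15 − 2·PA/1000)) = PA + 120·OAT − 1800 + 0.24·PA = 1.24·PA + 120·OAT − 1800.
So 1.24·PA = 7120 − 120 × (-29) + 1800 = 12400.
PA = 12400 / 1.24 = 10000 ft.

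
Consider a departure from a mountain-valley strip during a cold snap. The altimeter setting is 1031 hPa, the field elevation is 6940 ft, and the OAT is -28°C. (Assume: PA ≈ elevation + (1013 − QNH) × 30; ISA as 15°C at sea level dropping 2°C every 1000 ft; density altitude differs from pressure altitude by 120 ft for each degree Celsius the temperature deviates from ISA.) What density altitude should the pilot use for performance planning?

Pressure altitude = 6940 + (1013 − 1031) × 30 = 6940 + (-540) = 6400 ft.
ISA temperature at 6400 ft = 15 − 2 × (6400/1000) = 2.2°C.
ISA deviation = -28 − 2.2 = -30.2°C.
Density altitude = 6400 + 120 × (-30.2) = 2776 ft.

2776 ft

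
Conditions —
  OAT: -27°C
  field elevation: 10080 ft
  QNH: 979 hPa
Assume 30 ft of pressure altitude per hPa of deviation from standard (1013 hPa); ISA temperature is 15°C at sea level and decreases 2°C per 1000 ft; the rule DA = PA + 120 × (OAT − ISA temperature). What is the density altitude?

Pressure altitude = 10080 + (1013 − 979) × 30 = 10080 + (+1020) = 11100 ft.
ISA temperature at 11100 ft = 15 − 2 × (11100/1000) = -7.2°C.
ISA deviation = -27 − (-7.2) = -19.8°C.
Density altitude = 11100 + 120 × (-19.8) = 8724 ft.

8724 ft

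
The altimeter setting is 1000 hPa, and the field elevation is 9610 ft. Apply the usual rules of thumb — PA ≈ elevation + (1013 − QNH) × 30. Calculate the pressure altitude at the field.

10000 ft

Pressure correction = (1013 − 1000) × 30 = +390 ft.
Pressure altitude = 9610 + (+390) = 10000 ft.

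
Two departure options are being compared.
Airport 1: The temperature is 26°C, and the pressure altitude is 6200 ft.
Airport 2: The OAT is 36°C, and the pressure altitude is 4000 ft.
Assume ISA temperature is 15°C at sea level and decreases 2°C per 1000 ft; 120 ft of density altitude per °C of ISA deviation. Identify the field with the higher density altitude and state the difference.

Airport 1: ISA temp = 2.6°C, deviation +23.4°C, DA = 6200 + 120 × 23.4 = 9008 ft.
Airport 2: ISA temp = 7°C, deviation +29°C, DA = 4000 + 120 × 29 = 7480 ft.
Airport 1 is higher by 9008 − 7480 = 1528 ft.

Airport 1 by 1528 ft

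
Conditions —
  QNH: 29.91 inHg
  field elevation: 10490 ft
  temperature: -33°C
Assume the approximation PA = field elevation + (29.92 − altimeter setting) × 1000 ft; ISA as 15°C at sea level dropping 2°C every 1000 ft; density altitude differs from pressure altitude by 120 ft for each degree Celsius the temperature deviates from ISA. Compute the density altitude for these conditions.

7260 ft

Pressure altitude = 10490 + (29.92 − 29.91) × 1000 = 10490 + (+10) = 10500 ft.
ISA temperature at 10500 ft = 15 − 2 × (10500/1000) = -6°C.
ISA deviation = -33 − (-6) = -27°C.
Density altitude = 10500 + 120 × (-27) = 7260 ft.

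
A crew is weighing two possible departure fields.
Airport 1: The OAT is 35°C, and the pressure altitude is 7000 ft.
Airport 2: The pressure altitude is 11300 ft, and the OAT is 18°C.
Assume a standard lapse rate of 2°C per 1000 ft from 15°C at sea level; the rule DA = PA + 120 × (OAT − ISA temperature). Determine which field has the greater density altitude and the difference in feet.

Airport 2 by 3292 ft

Airport 1: ISA temp = 1°C, deviation +34°C, DA = 7000 + 120 × 34 = 11080 ft.
Airport 2: ISA temp = -7.6°C, deviation +25.6°C, DA = 11300 + 120 × 25.6 = 14372 ft.
Airport 2 is higher by 14372 − 11080 = 3292 ft.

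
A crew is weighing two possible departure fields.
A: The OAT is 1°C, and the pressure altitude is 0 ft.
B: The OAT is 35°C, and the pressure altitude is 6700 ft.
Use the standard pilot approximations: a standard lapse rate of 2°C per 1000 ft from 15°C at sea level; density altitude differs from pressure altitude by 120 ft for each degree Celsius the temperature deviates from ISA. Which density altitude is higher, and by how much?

A: ISA temp = 15°C, deviation -14°C, DA = 0 + 120 × (-14) = -1680 ft.
B: ISA temp = 1.6°C, deviation +33.4°C, DA = 6700 + 120 × 33.4 = 10708 ft.
B is higher by 10708 − (-1680) = 12388 ft.

B by 12388 ft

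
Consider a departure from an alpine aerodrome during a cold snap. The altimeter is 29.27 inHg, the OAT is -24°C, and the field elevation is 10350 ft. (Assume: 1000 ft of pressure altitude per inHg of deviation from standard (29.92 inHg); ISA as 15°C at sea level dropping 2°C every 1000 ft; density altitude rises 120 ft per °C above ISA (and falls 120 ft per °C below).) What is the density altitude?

Pressure altitude = 10350 + (29.92 − 29.27) × 1000 = 10350 + (+650) = 11000 ft.
ISA temperature at 11000 ft = 15 − 2 × (11000/1000) = -7°C.
ISA deviation = -24 − (-7) = -17°C.
Density altitude = 11000 + 120 × (-17) = 8960 ft.

8960 ft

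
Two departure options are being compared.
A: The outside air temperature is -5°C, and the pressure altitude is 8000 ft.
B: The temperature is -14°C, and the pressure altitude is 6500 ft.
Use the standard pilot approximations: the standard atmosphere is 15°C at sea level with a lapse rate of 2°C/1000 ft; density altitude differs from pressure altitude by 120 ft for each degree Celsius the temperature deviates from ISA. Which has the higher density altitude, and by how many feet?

A by 2940 ft

A: ISA temp = -1°C, deviation -4°C, DA = 8000 + 120 × (-4) = 7520 ft.
B: ISA temp = 2°C, deviation -16°C, DA = 6500 + 120 × (-16) = 4580 ft.
A is higher by 7520 − 4580 = 2940 ft.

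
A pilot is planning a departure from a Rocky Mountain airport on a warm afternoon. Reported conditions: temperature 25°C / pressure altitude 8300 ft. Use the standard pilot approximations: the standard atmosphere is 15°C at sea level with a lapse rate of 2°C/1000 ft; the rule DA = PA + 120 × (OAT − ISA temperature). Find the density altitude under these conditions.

11492 ft

ISA temperature at 8300 ft = 15 − 2 × (8300/1000) = -1.6°C.
ISA deviation = 25 − (-1.6) = +26.6°C.
Density altitude = 8300 + 120 × (26.6) = 8300 + (+3192) = 11492 ft.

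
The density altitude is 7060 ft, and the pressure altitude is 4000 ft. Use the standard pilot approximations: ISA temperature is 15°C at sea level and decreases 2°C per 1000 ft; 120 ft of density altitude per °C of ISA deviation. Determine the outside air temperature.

Density altitude − pressure altitude = 7060 − 4000 = +3060 ft.
At 120 ft/°C that is an ISA deviation of 3060/120 = +25.5°C.
ISA temperature at 4000 ft = 15 − 2 × (4000/1000) = 7°C.
OAT = ISA + deviation = 7 + (+25.5) = 32.5°C.

32.5°C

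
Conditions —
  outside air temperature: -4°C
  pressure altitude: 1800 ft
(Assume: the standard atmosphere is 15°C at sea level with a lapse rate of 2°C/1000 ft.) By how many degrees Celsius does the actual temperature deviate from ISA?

ISA temperature at 1800 ft = 15 − 2 × (1800/1000) = 11.4°C.
Deviation = OAT − ISA = -4 − 11.4 = -15.4°C.

ISA-15.4°C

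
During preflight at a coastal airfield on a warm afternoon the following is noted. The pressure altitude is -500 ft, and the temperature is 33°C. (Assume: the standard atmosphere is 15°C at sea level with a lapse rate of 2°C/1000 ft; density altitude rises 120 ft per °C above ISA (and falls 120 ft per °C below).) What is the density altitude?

ISA temperature at -500 ft = 15 − 2 × (-500/1000) = 16°C.
ISA deviation = 33 − 16 = +17°C.
Density altitude = -500 + 120 × (17) = -500 + (+2040) = 1540 ft.

1540 ft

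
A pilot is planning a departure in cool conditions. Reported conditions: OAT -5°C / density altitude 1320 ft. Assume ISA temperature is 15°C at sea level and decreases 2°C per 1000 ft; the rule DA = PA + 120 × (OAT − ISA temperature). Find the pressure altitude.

3000 ft

DA = PA + 120 × (OAT − (15 − 2·PA/1000)) = PA + 120·OAT − 1800 + 0.24·PA = 1.24·PA + 120·OAT − 1800.
So 1.24·PA = 1320 − 120 × (-5) + 1800 = 3720.
PA = 3720 / 1.24 = 3000 ft.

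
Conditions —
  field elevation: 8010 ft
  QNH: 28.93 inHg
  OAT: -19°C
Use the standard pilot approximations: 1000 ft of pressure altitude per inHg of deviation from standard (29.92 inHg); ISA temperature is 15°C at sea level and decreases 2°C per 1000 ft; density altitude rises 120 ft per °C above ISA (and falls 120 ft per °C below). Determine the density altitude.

7080 ft

Pressure altitude = 8010 + (29.92 − 28.93) × 1000 = 8010 + (+990) = 9000 ft.
ISA temperature at 9000 ft = 15 − 2 × (9000/1000) = -3°C.
ISA deviation = -19 − (-3) = -16°C.
Density altitude = 9000 + 120 × (-16) = 7080 ft.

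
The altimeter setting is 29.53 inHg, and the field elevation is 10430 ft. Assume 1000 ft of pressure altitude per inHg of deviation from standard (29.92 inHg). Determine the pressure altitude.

Pressure correction = (29.92 − 29.53) × 1000 = +390 ft.
Pressure altitude = 10430 + (+390) = 10820 ft.

10820 ft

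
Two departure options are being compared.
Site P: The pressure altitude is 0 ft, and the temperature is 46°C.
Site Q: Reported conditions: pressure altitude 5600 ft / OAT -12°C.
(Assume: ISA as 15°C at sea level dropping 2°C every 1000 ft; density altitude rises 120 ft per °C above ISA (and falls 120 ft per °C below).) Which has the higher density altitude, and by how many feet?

Site P by 16 ft

Site P: ISA temp = 15°C, deviation +31°C, DA = 0 + 120 × 31 = 3720 ft.
Site Q: ISA temp = 3.8°C, deviation -15.8°C, DA = 5600 + 120 × (-15.8) = 3704 ft.
Site P is higher by 3720 − 3704 = 16 ft.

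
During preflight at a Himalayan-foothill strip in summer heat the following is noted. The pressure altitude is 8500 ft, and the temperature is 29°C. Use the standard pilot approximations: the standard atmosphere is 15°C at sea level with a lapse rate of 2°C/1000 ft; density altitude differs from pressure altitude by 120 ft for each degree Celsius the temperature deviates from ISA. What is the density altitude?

12220 ft

ISA temperature at 8500 ft = 15 − 2 × (8500/1000) = -2°C.
ISA deviation = 29 − (-2) = +31°C.
Density altitude = 8500 + 120 × (31) = 8500 + (+3720) = 12220 ft.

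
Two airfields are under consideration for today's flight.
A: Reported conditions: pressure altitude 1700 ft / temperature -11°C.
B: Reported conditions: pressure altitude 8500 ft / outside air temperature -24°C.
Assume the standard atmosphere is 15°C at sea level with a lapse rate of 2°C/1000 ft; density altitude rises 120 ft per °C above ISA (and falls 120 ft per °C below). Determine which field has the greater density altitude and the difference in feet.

A: ISA temp = 11.6°C, deviation -22.6°C, DA = 1700 + 120 × (-22.6) = -1012 ft.
B: ISA temp = -2°C, deviation -22°C, DA = 8500 + 120 × (-22) = 5860 ft.
B is higher by 5860 − (-1012) = 6872 ft.

B by 6872 ft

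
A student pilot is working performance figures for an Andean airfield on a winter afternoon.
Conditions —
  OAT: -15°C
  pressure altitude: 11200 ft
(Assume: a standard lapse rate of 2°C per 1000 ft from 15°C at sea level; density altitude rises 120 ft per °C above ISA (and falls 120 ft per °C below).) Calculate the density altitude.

10288 ft

ISA temperature at 11200 ft = 15 − 2 × (11200/1000) = -7.4°C.
ISA deviation = -15 − (-7.4) = -7.6°C.
Density altitude = 11200 + 120 × (-7.6) = 11200 + (-912) = 10288 ft.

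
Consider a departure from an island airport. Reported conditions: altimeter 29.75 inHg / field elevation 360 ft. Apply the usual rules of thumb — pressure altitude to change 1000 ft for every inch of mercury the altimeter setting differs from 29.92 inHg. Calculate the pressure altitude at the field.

530 ft

Pressure correction = (29.92 − 29.75) × 1000 = +170 ft.
Pressure altitude = 360 + (+170) = 530 ft.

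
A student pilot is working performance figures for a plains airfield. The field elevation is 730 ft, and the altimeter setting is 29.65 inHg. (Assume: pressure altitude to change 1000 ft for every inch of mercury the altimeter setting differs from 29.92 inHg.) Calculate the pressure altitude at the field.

Pressure correction = (29.92 − 29.65) × 1000 = +270 ft.
Pressure altitude = 730 + (+270) = 1000 ft.

1000 ft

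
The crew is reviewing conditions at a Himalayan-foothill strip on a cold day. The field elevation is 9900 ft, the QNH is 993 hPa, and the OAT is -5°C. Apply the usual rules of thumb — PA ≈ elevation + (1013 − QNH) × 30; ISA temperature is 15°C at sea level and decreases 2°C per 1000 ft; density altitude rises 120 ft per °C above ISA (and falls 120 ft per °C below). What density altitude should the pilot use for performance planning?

Pressure altitude = 9900 + (1013 − 993) × 30 = 9900 + (+600) = 10500 ft.
ISA temperature at 10500 ft = 15 − 2 × (10500/1000) = -6°C.
ISA deviation = -5 − (-6) = +1°C.
Density altitude = 10500 + 120 × (1) = 10620 ft.

10620 ft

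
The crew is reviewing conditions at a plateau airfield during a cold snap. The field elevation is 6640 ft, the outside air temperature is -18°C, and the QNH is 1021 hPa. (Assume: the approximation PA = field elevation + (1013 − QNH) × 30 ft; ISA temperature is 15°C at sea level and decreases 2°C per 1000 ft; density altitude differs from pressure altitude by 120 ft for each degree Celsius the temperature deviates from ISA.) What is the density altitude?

Pressure altitude = 6640 + (1013 − 1021) × 30 = 6640 + (-240) = 6400 ft.
ISA temperature at 6400 ft = 15 − 2 × (6400/1000) = 2.2°C.
ISA deviation = -18 − 2.2 = -20.2°C.
Density altitude = 6400 + 120 × (-20.2) = 3976 ft.

3976 ft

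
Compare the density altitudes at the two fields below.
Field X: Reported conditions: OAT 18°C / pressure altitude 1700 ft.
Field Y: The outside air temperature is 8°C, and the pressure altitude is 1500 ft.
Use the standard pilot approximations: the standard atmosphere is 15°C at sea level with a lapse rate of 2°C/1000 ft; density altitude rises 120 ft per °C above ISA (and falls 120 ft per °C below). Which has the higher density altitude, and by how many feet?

Field X by 1448 ft

Field X: ISA temp = 11.6°C, deviation +6.4°C, DA = 1700 + 120 × 6.4 = 2468 ft.
Field Y: ISA temp = 12°C, deviation -4°C, DA = 1500 + 120 × (-4) = 1020 ft.
Field X is higher by 2468 − 1020 = 1448 ft.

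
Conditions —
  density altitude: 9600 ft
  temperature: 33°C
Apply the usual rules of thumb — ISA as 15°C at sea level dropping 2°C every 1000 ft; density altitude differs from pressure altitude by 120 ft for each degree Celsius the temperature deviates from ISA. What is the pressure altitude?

6000 ft

DA = PA + 120 × (OAT − (15 − 2·PA/1000)) = PA + 120·OAT − 1800 + 0.24·PA = 1.24·PA + 120·OAT − 1800.
So 1.24·PA = 9600 − 120 × 33 + 1800 = 7440.
PA = 7440 / 1.24 = 6000 ft.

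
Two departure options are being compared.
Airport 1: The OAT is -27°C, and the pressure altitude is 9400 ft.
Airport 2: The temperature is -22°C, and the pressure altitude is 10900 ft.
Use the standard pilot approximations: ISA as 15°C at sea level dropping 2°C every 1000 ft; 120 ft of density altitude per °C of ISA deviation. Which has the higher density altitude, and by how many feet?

Airport 1: ISA temp = -3.8°C, deviation -23.2°C, DA = 9400 + 120 × (-23.2) = 6616 ft.
Airport 2: ISA temp = -6.8°C, deviation -15.2°C, DA = 10900 + 120 × (-15.2) = 9076 ft.
Airport 2 is higher by 9076 − 6616 = 2460 ft.

Airport 2 by 2460 ft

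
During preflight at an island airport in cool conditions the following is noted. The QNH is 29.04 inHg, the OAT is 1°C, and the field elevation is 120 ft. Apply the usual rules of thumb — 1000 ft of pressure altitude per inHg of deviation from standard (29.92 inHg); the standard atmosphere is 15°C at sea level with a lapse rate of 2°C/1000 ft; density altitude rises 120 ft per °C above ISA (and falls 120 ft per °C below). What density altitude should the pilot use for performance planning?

Pressure altitude = 120 + (29.92 − 29.04) × 1000 = 120 + (+880) = 1000 ft.
ISA temperature at 1000 ft = 15 − 2 × (1000/1000) = 13°C.
ISA deviation = 1 − 13 = -12°C.
Density altitude = 1000 + 120 × (-12) = -440 ft.

-440 ft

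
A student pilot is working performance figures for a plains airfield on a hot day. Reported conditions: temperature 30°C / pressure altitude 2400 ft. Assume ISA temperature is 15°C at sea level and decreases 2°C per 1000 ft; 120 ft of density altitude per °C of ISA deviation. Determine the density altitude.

ISA temperature at 2400 ft = 15 − 2 × (2400/1000) = 10.2°C.
ISA deviation = 30 − 10.2 = +19.8°C.
Density altitude = 2400 + 120 × (19.8) = 2400 + (+2376) = 4776 ft.

4776 ft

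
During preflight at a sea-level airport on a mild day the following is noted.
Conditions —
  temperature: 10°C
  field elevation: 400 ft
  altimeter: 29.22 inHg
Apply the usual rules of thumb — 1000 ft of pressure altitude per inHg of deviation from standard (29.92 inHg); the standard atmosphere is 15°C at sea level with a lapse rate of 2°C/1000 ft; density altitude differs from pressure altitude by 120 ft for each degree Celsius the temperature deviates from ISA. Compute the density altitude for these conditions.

Pressure altitude = 400 + (29.92 − 29.22) × 1000 = 400 + (+700) = 1100 ft.
ISA temperature at 1100 ft = 15 − 2 × (1100/1000) = 12.8°C.
ISA deviation = 10 − 12.8 = -2.8°C.
Density altitude = 1100 + 120 × (-2.8) = 764 ft.

764 ft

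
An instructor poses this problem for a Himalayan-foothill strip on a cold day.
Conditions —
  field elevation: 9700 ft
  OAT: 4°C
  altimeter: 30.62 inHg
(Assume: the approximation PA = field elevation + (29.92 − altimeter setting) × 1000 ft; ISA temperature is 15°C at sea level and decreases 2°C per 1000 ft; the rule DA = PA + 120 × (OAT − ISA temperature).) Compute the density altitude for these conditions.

9840 ft

Pressure altitude = 9700 + (29.92 − 30.62) × 1000 = 9700 + (-700) = 9000 ft.
ISA temperature at 9000 ft = 15 − 2 × (9000/1000) = -3°C.
ISA deviation = 4 − (-3) = +7°C.
Density altitude = 9000 + 120 × (7) = 9840 ft.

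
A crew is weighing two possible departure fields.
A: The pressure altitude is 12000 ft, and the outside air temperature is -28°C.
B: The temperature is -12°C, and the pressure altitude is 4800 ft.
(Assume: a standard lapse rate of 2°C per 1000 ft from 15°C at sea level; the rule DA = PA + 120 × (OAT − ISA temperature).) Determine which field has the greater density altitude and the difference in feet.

A by 7008 ft

A: ISA temp = -9°C, deviation -19°C, DA = 12000 + 120 × (-19) = 9720 ft.
B: ISA temp = 5.4°C, deviation -17.4°C, DA = 4800 + 120 × (-17.4) = 2712 ft.
A is higher by 9720 − 2712 = 7008 ft.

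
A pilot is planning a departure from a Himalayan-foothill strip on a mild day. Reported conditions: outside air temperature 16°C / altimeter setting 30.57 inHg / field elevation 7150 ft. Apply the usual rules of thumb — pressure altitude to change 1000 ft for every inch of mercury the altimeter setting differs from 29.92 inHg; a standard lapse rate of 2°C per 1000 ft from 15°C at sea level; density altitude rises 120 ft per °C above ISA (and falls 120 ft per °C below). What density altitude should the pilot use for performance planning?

8180 ft

Pressure altitude = 7150 + (29.92 − 30.57) × 1000 = 7150 + (-650) = 6500 ft.
ISA temperature at 6500 ft = 15 − 2 × (6500/1000) = 2°C.
ISA deviation = 16 − 2 = +14°C.
Density altitude = 6500 + 120 × (14) = 8180 ft.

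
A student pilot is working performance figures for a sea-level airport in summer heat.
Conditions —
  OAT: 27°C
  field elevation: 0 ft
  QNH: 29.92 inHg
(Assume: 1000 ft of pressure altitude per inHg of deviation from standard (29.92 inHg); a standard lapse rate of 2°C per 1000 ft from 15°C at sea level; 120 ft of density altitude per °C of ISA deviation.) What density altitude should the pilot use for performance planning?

1440 ft

Pressure altitude = 0 + (29.92 − 29.92) × 1000 = 0 + (0) = 0 ft.
ISA temperature at 0 ft = 15 − 2 × (0/1000) = 15°C.
ISA deviation = 27 − 15 = +12°C.
Density altitude = 0 + 120 × (12) = 1440 ft.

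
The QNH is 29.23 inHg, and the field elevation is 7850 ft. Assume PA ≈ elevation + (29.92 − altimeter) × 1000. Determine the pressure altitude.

Pressure correction = (29.92 − 29.23) × 1000 = +690 ft.
Pressure altitude = 7850 + (+690) = 8540 ft.

8540 ft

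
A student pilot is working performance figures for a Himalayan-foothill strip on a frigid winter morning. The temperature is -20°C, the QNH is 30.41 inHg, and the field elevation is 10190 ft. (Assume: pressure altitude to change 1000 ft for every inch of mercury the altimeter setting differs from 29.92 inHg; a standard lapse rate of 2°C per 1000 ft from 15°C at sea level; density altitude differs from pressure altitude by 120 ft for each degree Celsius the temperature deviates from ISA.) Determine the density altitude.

7828 ft

Pressure altitude = 10190 + (29.92 − 30.41) × 1000 = 10190 + (-490) = 9700 ft.
ISA temperature at 9700 ft = 15 − 2 × (9700/1000) = -4.4°C.
ISA deviation = -20 − (-4.4) = -15.6°C.
Density altitude = 9700 + 120 × (-15.6) = 7828 ft.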